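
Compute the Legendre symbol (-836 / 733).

-1

(-836 / 733)
  = (836 / 733)    [733 ≡ 1 mod 4 ⇒ (-1 / 733) = +1]
  = (103 / 733)    [836 ≡ 103 mod 733]
  = (733 / 103)    [QR: 733 ≡ 1 mod 4, sign kept]
  = (12 / 103)    [733 ≡ 12 mod 103]
  = (3 / 103)    [103 ≡ 7 mod 8 ⇒ (2 / 103)^2 = +1]
  = -(103 / 3)    [QR: both ≡ 3 mod 4, sign flips]
  = -(1 / 3)    [103 ≡ 1 mod 3]
  = -1    [(1 / 3) = 1]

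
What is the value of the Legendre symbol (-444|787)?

Reduce the numerator: -444 ≡ 343 (mod 787), so (-444|787) = (343|787).
Both 343 ≡ 3 and 787 ≡ 3 (mod 4), so reciprocity gives (343|787) = -(787|343). Reduce: 787 ≡ 101 (mod 343). Now have -(101|343).
101 ≡ 1 (mod 4), so quadratic reciprocity gives (101|343) = (343|101). Reduce: 343 ≡ 40 (mod 101). Now have -(40|101).
Factor out 2: 40 = 2^3·5. Since 101 ≡ 5 (mod 8), (2|101) = -1, and (2|101)^3 = -1. Now have (5|101).
5 ≡ 1 (mod 4), so quadratic reciprocity gives (5|101) = (101|5). Reduce: 101 ≡ 1 (mod 5). Now have (1|5).
(1|5) = 1. Collecting the sign factors: 1.

1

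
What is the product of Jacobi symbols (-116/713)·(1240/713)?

By multiplicativity, (-116·1240/713) = (-116/713)·(1240/713).
First factor (-116/713):
(-116/713)
  = (597/713)    [-116 ≡ 597 mod 713]
  = (713/597)    [QR: 597 ≡ 1 mod 4, sign kept]
  = (116/597)    [713 ≡ 116 mod 597]
  = (29/597)    [597 ≡ 5 mod 8 ⇒ (2/597)^2 = +1]
  = (597/29)    [QR: 29 ≡ 1 mod 4, sign kept]
  = (17/29)    [597 ≡ 17 mod 29]
  = (29/17)    [QR: 17 ≡ 1 mod 4, sign kept]
  = (12/17)    [29 ≡ 12 mod 17]
  = (3/17)    [17 ≡ 1 mod 8 ⇒ (2/17)^2 = +1]
  = (17/3)    [QR: 17 ≡ 1 mod 4, sign kept]
  = (2/3)    [17 ≡ 2 mod 3]
  = -(1/3)    [3 ≡ 3 mod 8 ⇒ (2/3) = -1]
  = -1    [(1/3) = 1]
Second factor (1240/713):
(1240/713)
  = (527/713)    [1240 ≡ 527 mod 713]
  = (713/527)    [QR: 713 ≡ 1 mod 4, sign kept]
  = (186/527)    [713 ≡ 186 mod 527]
  = (93/527)    [527 ≡ 7 mod 8 ⇒ (2/527) = +1]
  = (527/93)    [QR: 93 ≡ 1 mod 4, sign kept]
  = (62/93)    [527 ≡ 62 mod 93]
  = -(31/93)    [93 ≡ 5 mod 8 ⇒ (2/93) = -1]
  = -(93/31)    [QR: 93 ≡ 1 mod 4, sign kept]
  = -(0/31)    [93 ≡ 0 mod 31]
  = 0    [numerator 0, gcd > 1]
Product: (-1)·(0) = 0.

0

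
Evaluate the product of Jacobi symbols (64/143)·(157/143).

By multiplicativity, (64·157/143) = (64/143)·(157/143).
First factor (64/143):
Factor out 2: 64 = 2^6. Since 143 ≡ 7 (mod 8), (2/143) = +1, and (2/143)^6 = +1. Now have (1/143).
(1/143) = 1. Collecting the sign factors: 1.
Second factor (157/143):
Reduce the numerator: 157 ≡ 14 (mod 143), so (157/143) = (14/143).
Factor out 2: 14 = 2·7. Since 143 ≡ 7 (mod 8), (2/143) = +1. Now have (7/143).
Both 7 ≡ 3 and 143 ≡ 3 (mod 4), so reciprocity gives (7/143) = -(143/7). Reduce: 143 ≡ 3 (mod 7). Now have -(3/7).
Both 3 ≡ 3 and 7 ≡ 3 (mod 4), so reciprocity gives (3/7) = -(7/3). Reduce: 7 ≡ 1 (mod 3). Now have (1/3).
(1/3) = 1. Collecting the sign factors: 1.
Product: (1)·(1) = 1.

1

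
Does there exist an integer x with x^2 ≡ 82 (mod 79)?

no

(82/79)
  = (3/79)    [82 ≡ 3 mod 79]
  = -(79/3)    [QR: both ≡ 3 mod 4, sign flips]
  = -(1/3)    [79 ≡ 1 mod 3]
  = -1    [(1/3) = 1]
The Legendre symbol is -1, so x^2 ≡ 82 (mod 79) has no solution.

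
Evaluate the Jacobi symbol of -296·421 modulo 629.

0

By multiplicativity, (-296·421 / 629) = (-296 / 629)·(421 / 629).
First factor (-296 / 629):
(-296 / 629)
  = (296 / 629)    [629 ≡ 1 mod 4 ⇒ (-1 / 629) = +1]
  = -(37 / 629)    [629 ≡ 5 mod 8 ⇒ (2 / 629)^3 = -1]
  = -(629 / 37)    [QR: 37 ≡ 1 mod 4, sign kept]
  = -(0 / 37)    [629 ≡ 0 mod 37]
  = 0    [numerator 0, gcd > 1]
Second factor (421 / 629):
(421 / 629)
  = (629 / 421)    [QR: 421 ≡ 1 mod 4, sign kept]
  = (208 / 421)    [629 ≡ 208 mod 421]
  = (13 / 421)    [421 ≡ 5 mod 8 ⇒ (2 / 421)^4 = +1]
  = (421 / 13)    [QR: 13 ≡ 1 mod 4, sign kept]
  = (5 / 13)    [421 ≡ 5 mod 13]
  = (13 / 5)    [QR: 5 ≡ 1 mod 4, sign kept]
  = (3 / 5)    [13 ≡ 3 mod 5]
  = (5 / 3)    [QR: 5 ≡ 1 mod 4, sign kept]
  = (2 / 3)    [5 ≡ 2 mod 3]
  = -(1 / 3)    [3 ≡ 3 mod 8 ⇒ (2 / 3) = -1]
  = -1    [(1 / 3) = 1]
Product: (0)·(-1) = 0.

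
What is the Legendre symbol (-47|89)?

1

Pull out -1: (-47|89) = (-1|89)·(47|89). Since 89 ≡ 1 (mod 4), (-1|89) = +1. Now have (47|89).
89 ≡ 1 (mod 4), so quadratic reciprocity gives (47|89) = (89|47). Reduce: 89 ≡ 42 (mod 47). Now have (42|47).
Factor out 2: 42 = 2·21. Since 47 ≡ 7 (mod 8), (2|47) = +1. Now have (21|47).
21 ≡ 1 (mod 4), so quadratic reciprocity gives (21|47) = (47|21). Reduce: 47 ≡ 5 (mod 21). Now have (5|21).
5 ≡ 1 (mod 4), so quadratic reciprocity gives (5|21) = (21|5). Reduce: 21 ≡ 1 (mod 5). Now have (1|5).
(1|5) = 1. Collecting the sign factors: 1.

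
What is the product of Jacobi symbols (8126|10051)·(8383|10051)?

-1

By multiplicativity, (8126·8383|10051) = (8126|10051)·(8383|10051).
First factor (8126|10051):
(8126|10051)
  = -(4063|10051)    [10051 ≡ 3 mod 8 ⇒ (2|10051) = -1]
  = (10051|4063)    [QR: both ≡ 3 mod 4, sign flips]
  = (1925|4063)    [10051 ≡ 1925 mod 4063]
  = (4063|1925)    [QR: 1925 ≡ 1 mod 4, sign kept]
  = (213|1925)    [4063 ≡ 213 mod 1925]
  = (1925|213)    [QR: 213 ≡ 1 mod 4, sign kept]
  = (8|213)    [1925 ≡ 8 mod 213]
  = -(1|213)    [213 ≡ 5 mod 8 ⇒ (2|213)^3 = -1]
  = -1    [(1|213) = 1]
Second factor (8383|10051):
(8383|10051)
  = -(10051|8383)    [QR: both ≡ 3 mod 4, sign flips]
  = -(1668|8383)    [10051 ≡ 1668 mod 8383]
  = -(417|8383)    [8383 ≡ 7 mod 8 ⇒ (2|8383)^2 = +1]
  = -(8383|417)    [QR: 417 ≡ 1 mod 4, sign kept]
  = -(43|417)    [8383 ≡ 43 mod 417]
  = -(417|43)    [QR: 417 ≡ 1 mod 4, sign kept]
  = -(30|43)    [417 ≡ 30 mod 43]
  = (15|43)    [43 ≡ 3 mod 8 ⇒ (2|43) = -1]
  = -(43|15)    [QR: both ≡ 3 mod 4, sign flips]
  = -(13|15)    [43 ≡ 13 mod 15]
  = -(15|13)    [QR: 13 ≡ 1 mod 4, sign kept]
  = -(2|13)    [15 ≡ 2 mod 13]
  = (1|13)    [13 ≡ 5 mod 8 ⇒ (2|13) = -1]
  = 1    [(1|13) = 1]
Product: (-1)·(1) = -1.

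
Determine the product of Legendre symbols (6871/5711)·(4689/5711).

-1

By multiplicativity, (6871·4689/5711) = (6871/5711)·(4689/5711).
First factor (6871/5711):
Reduce the numerator: 6871 ≡ 1160 (mod 5711), so (6871/5711) = (1160/5711).
Factor out 2: 1160 = 2^3·145. Since 5711 ≡ 7 (mod 8), (2/5711) = +1, and (2/5711)^3 = +1. Now have (145/5711).
145 ≡ 1 (mod 4), so quadratic reciprocity gives (145/5711) = (5711/145). Reduce: 5711 ≡ 56 (mod 145). Now have (56/145).
Factor out 2: 56 = 2^3·7. Since 145 ≡ 1 (mod 8), (2/145) = +1, and (2/145)^3 = +1. Now have (7/145).
145 ≡ 1 (mod 4), so quadratic reciprocity gives (7/145) = (145/7). Reduce: 145 ≡ 5 (mod 7). Now have (5/7).
5 ≡ 1 (mod 4), so quadratic reciprocity gives (5/7) = (7/5). Reduce: 7 ≡ 2 (mod 5). Now have (2/5).
Factor out 2: 2 = 2. Since 5 ≡ 5 (mod 8), (2/5) = -1. Now have -(1/5).
(1/5) = 1. Collecting the sign factors: -1.
Second factor (4689/5711):
4689 ≡ 1 (mod 4), so quadratic reciprocity gives (4689/5711) = (5711/4689). Reduce: 5711 ≡ 1022 (mod 4689). Now have (1022/4689).
Factor out 2: 1022 = 2·511. Since 4689 ≡ 1 (mod 8), (2/4689) = +1. Now have (511/4689).
4689 ≡ 1 (mod 4), so quadratic reciprocity gives (511/4689) = (4689/511). Reduce: 4689 ≡ 90 (mod 511). Now have (90/511).
Factor out 2: 90 = 2·45. Since 511 ≡ 7 (mod 8), (2/511) = +1. Now have (45/511).
45 ≡ 1 (mod 4), so quadratic reciprocity gives (45/511) = (511/45). Reduce: 511 ≡ 16 (mod 45). Now have (16/45).
Factor out 2: 16 = 2^4. Since 45 ≡ 5 (mod 8), (2/45) = -1, and (2/45)^4 = +1. Now have (1/45).
(1/45) = 1. Collecting the sign factors: 1.
Product: (-1)·(1) = -1.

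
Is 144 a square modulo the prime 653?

yes

Factor out 2: 144 = 2^4·9. Since 653 ≡ 5 (mod 8), (2|653) = -1, and (2|653)^4 = +1. Now have (9|653).
9 ≡ 1 (mod 4), so quadratic reciprocity gives (9|653) = (653|9). Reduce: 653 ≡ 5 (mod 9). Now have (5|9).
5 ≡ 1 (mod 4), so quadratic reciprocity gives (5|9) = (9|5). Reduce: 9 ≡ 4 (mod 5). Now have (4|5).
Factor out 2: 4 = 2^2. Since 5 ≡ 5 (mod 8), (2|5) = -1, and (2|5)^2 = +1. Now have (1|5).
(1|5) = 1. Collecting the sign factors: 1.
The Legendre symbol is 1, so x^2 ≡ 144 (mod 653) has solution.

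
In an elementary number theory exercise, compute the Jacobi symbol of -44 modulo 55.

0

(-44/55)
  = (11/55)    [-44 ≡ 11 mod 55]
  = -(55/11)    [QR: both ≡ 3 mod 4, sign flips]
  = -(0/11)    [55 ≡ 0 mod 11]
  = 0    [numerator 0, gcd > 1]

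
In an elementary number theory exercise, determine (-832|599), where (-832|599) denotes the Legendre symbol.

(-832|599)
  = (366|599)    [-832 ≡ 366 mod 599]
  = (183|599)    [599 ≡ 7 mod 8 ⇒ (2|599) = +1]
  = -(599|183)    [QR: both ≡ 3 mod 4, sign flips]
  = -(50|183)    [599 ≡ 50 mod 183]
  = -(25|183)    [183 ≡ 7 mod 8 ⇒ (2|183) = +1]
  = -(183|25)    [QR: 25 ≡ 1 mod 4, sign kept]
  = -(8|25)    [183 ≡ 8 mod 25]
  = -(1|25)    [25 ≡ 1 mod 8 ⇒ (2|25)^3 = +1]
  = -1    [(1|25) = 1]

-1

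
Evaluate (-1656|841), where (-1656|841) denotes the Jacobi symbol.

1

Reduce the numerator: -1656 ≡ 26 (mod 841), so (-1656|841) = (26|841).
Factor out 2: 26 = 2·13. Since 841 ≡ 1 (mod 8), (2|841) = +1. Now have (13|841).
13 ≡ 1 (mod 4), so quadratic reciprocity gives (13|841) = (841|13). Reduce: 841 ≡ 9 (mod 13). Now have (9|13).
9 ≡ 1 (mod 4), so quadratic reciprocity gives (9|13) = (13|9). Reduce: 13 ≡ 4 (mod 9). Now have (4|9).
Factor out 2: 4 = 2^2. Since 9 ≡ 1 (mod 8), (2|9) = +1, and (2|9)^2 = +1. Now have (1|9).
(1|9) = 1. Collecting the sign factors: 1.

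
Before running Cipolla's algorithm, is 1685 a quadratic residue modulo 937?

no

Reduce the numerator: 1685 ≡ 748 (mod 937), so (1685|937) = (748|937).
Factor out 2: 748 = 2^2·187. Since 937 ≡ 1 (mod 8), (2|937) = +1, and (2|937)^2 = +1. Now have (187|937).
937 ≡ 1 (mod 4), so quadratic reciprocity gives (187|937) = (937|187). Reduce: 937 ≡ 2 (mod 187). Now have (2|187).
Factor out 2: 2 = 2. Since 187 ≡ 3 (mod 8), (2|187) = -1. Now have -(1|187).
(1|187) = 1. Collecting the sign factors: -1.
(1685|937) = -1, and 937 is prime, so 1685 is not a quadratic residue mod 937.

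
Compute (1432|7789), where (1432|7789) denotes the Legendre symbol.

1

Factor out 2: 1432 = 2^3·179. Since 7789 ≡ 5 (mod 8), (2|7789) = -1, and (2|7789)^3 = -1. Now have -(179|7789).
7789 ≡ 1 (mod 4), so quadratic reciprocity gives (179|7789) = (7789|179). Reduce: 7789 ≡ 92 (mod 179). Now have -(92|179).
Factor out 2: 92 = 2^2·23. Since 179 ≡ 3 (mod 8), (2|179) = -1, and (2|179)^2 = +1. Now have -(23|179).
Both 23 ≡ 3 and 179 ≡ 3 (mod 4), so reciprocity gives (23|179) = -(179|23). Reduce: 179 ≡ 18 (mod 23). Now have (18|23).
Factor out 2: 18 = 2·9. Since 23 ≡ 7 (mod 8), (2|23) = +1. Now have (9|23).
9 ≡ 1 (mod 4), so quadratic reciprocity gives (9|23) = (23|9). Reduce: 23 ≡ 5 (mod 9). Now have (5|9).
5 ≡ 1 (mod 4), so quadratic reciprocity gives (5|9) = (9|5). Reduce: 9 ≡ 4 (mod 5). Now have (4|5).
Factor out 2: 4 = 2^2. Since 5 ≡ 5 (mod 8), (2|5) = -1, and (2|5)^2 = +1. Now have (1|5).
(1|5) = 1. Collecting the sign factors: 1.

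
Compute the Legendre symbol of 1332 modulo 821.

(1332/821)
  = (511/821)    [1332 ≡ 511 mod 821]
  = (821/511)    [QR: 821 ≡ 1 mod 4, sign kept]
  = (310/511)    [821 ≡ 310 mod 511]
  = (155/511)    [511 ≡ 7 mod 8 ⇒ (2/511) = +1]
  = -(511/155)    [QR: both ≡ 3 mod 4, sign flips]
  = -(46/155)    [511 ≡ 46 mod 155]
  = (23/155)    [155 ≡ 3 mod 8 ⇒ (2/155) = -1]
  = -(155/23)    [QR: both ≡ 3 mod 4, sign flips]
  = -(17/23)    [155 ≡ 17 mod 23]
  = -(23/17)    [QR: 17 ≡ 1 mod 4, sign kept]
  = -(6/17)    [23 ≡ 6 mod 17]
  = -(3/17)    [17 ≡ 1 mod 8 ⇒ (2/17) = +1]
  = -(17/3)    [QR: 17 ≡ 1 mod 4, sign kept]
  = -(2/3)    [17 ≡ 2 mod 3]
  = (1/3)    [3 ≡ 3 mod 8 ⇒ (2/3) = -1]
  = 1    [(1/3) = 1]

1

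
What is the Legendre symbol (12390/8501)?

-1

(12390/8501)
  = (3889/8501)    [12390 ≡ 3889 mod 8501]
  = (8501/3889)    [QR: 3889 ≡ 1 mod 4, sign kept]
  = (723/3889)    [8501 ≡ 723 mod 3889]
  = (3889/723)    [QR: 3889 ≡ 1 mod 4, sign kept]
  = (274/723)    [3889 ≡ 274 mod 723]
  = -(137/723)    [723 ≡ 3 mod 8 ⇒ (2/723) = -1]
  = -(723/137)    [QR: 137 ≡ 1 mod 4, sign kept]
  = -(38/137)    [723 ≡ 38 mod 137]
  = -(19/137)    [137 ≡ 1 mod 8 ⇒ (2/137) = +1]
  = -(137/19)    [QR: 137 ≡ 1 mod 4, sign kept]
  = -(4/19)    [137 ≡ 4 mod 19]
  = -(1/19)    [19 ≡ 3 mod 8 ⇒ (2/19)^2 = +1]
  = -1    [(1/19) = 1]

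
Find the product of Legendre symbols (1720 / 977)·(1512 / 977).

1

By multiplicativity, (1720·1512 / 977) = (1720 / 977)·(1512 / 977).
First factor (1720 / 977):
Reduce the numerator: 1720 ≡ 743 (mod 977), so (1720 / 977) = (743 / 977).
977 ≡ 1 (mod 4), so quadratic reciprocity gives (743 / 977) = (977 / 743). Reduce: 977 ≡ 234 (mod 743). Now have (234 / 743).
Factor out 2: 234 = 2·117. Since 743 ≡ 7 (mod 8), (2 / 743) = +1. Now have (117 / 743).
117 ≡ 1 (mod 4), so quadratic reciprocity gives (117 / 743) = (743 / 117). Reduce: 743 ≡ 41 (mod 117). Now have (41 / 117).
41 ≡ 1 (mod 4), so quadratic reciprocity gives (41 / 117) = (117 / 41). Reduce: 117 ≡ 35 (mod 41). Now have (35 / 41).
41 ≡ 1 (mod 4), so quadratic reciprocity gives (35 / 41) = (41 / 35). Reduce: 41 ≡ 6 (mod 35). Now have (6 / 35).
Factor out 2: 6 = 2·3. Since 35 ≡ 3 (mod 8), (2 / 35) = -1. Now have -(3 / 35).
Both 3 ≡ 3 and 35 ≡ 3 (mod 4), so reciprocity gives (3 / 35) = -(35 / 3). Reduce: 35 ≡ 2 (mod 3). Now have (2 / 3).
Factor out 2: 2 = 2. Since 3 ≡ 3 (mod 8), (2 / 3) = -1. Now have -(1 / 3).
(1 / 3) = 1. Collecting the sign factors: -1.
Second factor (1512 / 977):
Reduce the numerator: 1512 ≡ 535 (mod 977), so (1512 / 977) = (535 / 977).
977 ≡ 1 (mod 4), so quadratic reciprocity gives (535 / 977) = (977 / 535). Reduce: 977 ≡ 442 (mod 535). Now have (442 / 535).
Factor out 2: 442 = 2·221. Since 535 ≡ 7 (mod 8), (2 / 535) = +1. Now have (221 / 535).
221 ≡ 1 (mod 4), so quadratic reciprocity gives (221 / 535) = (535 / 221). Reduce: 535 ≡ 93 (mod 221). Now have (93 / 221).
93 ≡ 1 (mod 4), so quadratic reciprocity gives (93 / 221) = (221 / 93). Reduce: 221 ≡ 35 (mod 93). Now have (35 / 93).
93 ≡ 1 (mod 4), so quadratic reciprocity gives (35 / 93) = (93 / 35). Reduce: 93 ≡ 23 (mod 35). Now have (23 / 35).
Both 23 ≡ 3 and 35 ≡ 3 (mod 4), so reciprocity gives (23 / 35) = -(35 / 23). Reduce: 35 ≡ 12 (mod 23). Now have -(12 / 23).
Factor out 2: 12 = 2^2·3. Since 23 ≡ 7 (mod 8), (2 / 23) = +1, and (2 / 23)^2 = +1. Now have -(3 / 23).
Both 3 ≡ 3 and 23 ≡ 3 (mod 4), so reciprocity gives (3 / 23) = -(23 / 3). Reduce: 23 ≡ 2 (mod 3). Now have (2 / 3).
Factor out 2: 2 = 2. Since 3 ≡ 3 (mod 8), (2 / 3) = -1. Now have -(1 / 3).
(1 / 3) = 1. Collecting the sign factors: -1.
Product: (-1)·(-1) = 1.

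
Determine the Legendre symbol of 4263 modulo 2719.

Reduce the numerator: 4263 ≡ 1544 (mod 2719), so (4263/2719) = (1544/2719).
Factor out 2: 1544 = 2^3·193. Since 2719 ≡ 7 (mod 8), (2/2719) = +1, and (2/2719)^3 = +1. Now have (193/2719).
193 ≡ 1 (mod 4), so quadratic reciprocity gives (193/2719) = (2719/193). Reduce: 2719 ≡ 17 (mod 193). Now have (17/193).
17 ≡ 1 (mod 4), so quadratic reciprocity gives (17/193) = (193/17). Reduce: 193 ≡ 6 (mod 17). Now have (6/17).
Factor out 2: 6 = 2·3. Since 17 ≡ 1 (mod 8), (2/17) = +1. Now have (3/17).
17 ≡ 1 (mod 4), so quadratic reciprocity gives (3/17) = (17/3). Reduce: 17 ≡ 2 (mod 3). Now have (2/3).
Factor out 2: 2 = 2. Since 3 ≡ 3 (mod 8), (2/3) = -1. Now have -(1/3).
(1/3) = 1. Collecting the sign factors: -1.

-1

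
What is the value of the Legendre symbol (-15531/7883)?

1

Reduce the numerator: -15531 ≡ 235 (mod 7883), so (-15531/7883) = (235/7883).
Both 235 ≡ 3 and 7883 ≡ 3 (mod 4), so reciprocity gives (235/7883) = -(7883/235). Reduce: 7883 ≡ 128 (mod 235). Now have -(128/235).
Factor out 2: 128 = 2^7. Since 235 ≡ 3 (mod 8), (2/235) = -1, and (2/235)^7 = -1. Now have (1/235).
(1/235) = 1. Collecting the sign factors: 1.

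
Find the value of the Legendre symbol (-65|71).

1

(-65|71)
  = -(65|71)    [71 ≡ 3 mod 4 ⇒ (-1|71) = -1]
  = -(71|65)    [QR: 65 ≡ 1 mod 4, sign kept]
  = -(6|65)    [71 ≡ 6 mod 65]
  = -(3|65)    [65 ≡ 1 mod 8 ⇒ (2|65) = +1]
  = -(65|3)    [QR: 65 ≡ 1 mod 4, sign kept]
  = -(2|3)    [65 ≡ 2 mod 3]
  = (1|3)    [3 ≡ 3 mod 8 ⇒ (2|3) = -1]
  = 1    [(1|3) = 1]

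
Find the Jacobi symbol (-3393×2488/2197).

0

By multiplicativity, (-3393·2488/2197) = (-3393/2197)·(2488/2197).
First factor (-3393/2197):
(-3393/2197)
  = (1001/2197)    [-3393 ≡ 1001 mod 2197]
  = (2197/1001)    [QR: 1001 ≡ 1 mod 4, sign kept]
  = (195/1001)    [2197 ≡ 195 mod 1001]
  = (1001/195)    [QR: 1001 ≡ 1 mod 4, sign kept]
  = (26/195)    [1001 ≡ 26 mod 195]
  = -(13/195)    [195 ≡ 3 mod 8 ⇒ (2/195) = -1]
  = -(195/13)    [QR: 13 ≡ 1 mod 4, sign kept]
  = -(0/13)    [195 ≡ 0 mod 13]
  = 0    [numerator 0, gcd > 1]
Second factor (2488/2197):
(2488/2197)
  = (291/2197)    [2488 ≡ 291 mod 2197]
  = (2197/291)    [QR: 2197 ≡ 1 mod 4, sign kept]
  = (160/291)    [2197 ≡ 160 mod 291]
  = -(5/291)    [291 ≡ 3 mod 8 ⇒ (2/291)^5 = -1]
  = -(291/5)    [QR: 5 ≡ 1 mod 4, sign kept]
  = -(1/5)    [291 ≡ 1 mod 5]
  = -1    [(1/5) = 1]
Product: (0)·(-1) = 0.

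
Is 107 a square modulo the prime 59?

yes

(107/59)
  = (48/59)    [107 ≡ 48 mod 59]
  = (3/59)    [59 ≡ 3 mod 8 ⇒ (2/59)^4 = +1]
  = -(59/3)    [QR: both ≡ 3 mod 4, sign flips]
  = -(2/3)    [59 ≡ 2 mod 3]
  = (1/3)    [3 ≡ 3 mod 8 ⇒ (2/3) = -1]
  = 1    [(1/3) = 1]
(107/59) = 1, and 59 is prime, so 107 is a quadratic residue mod 59.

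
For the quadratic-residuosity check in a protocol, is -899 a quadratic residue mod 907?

Reduce the numerator: -899 ≡ 8 (mod 907), so (-899/907) = (8/907).
Factor out 2: 8 = 2^3. Since 907 ≡ 3 (mod 8), (2/907) = -1, and (2/907)^3 = -1. Now have -(1/907).
(1/907) = 1. Collecting the sign factors: -1.
The Legendre symbol is -1, so x^2 ≡ -899 (mod 907) has no solution.

no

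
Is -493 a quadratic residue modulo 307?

(-493/307)
  = -(493/307)    [307 ≡ 3 mod 4 ⇒ (-1/307) = -1]
  = -(186/307)    [493 ≡ 186 mod 307]
  = (93/307)    [307 ≡ 3 mod 8 ⇒ (2/307) = -1]
  = (307/93)    [QR: 93 ≡ 1 mod 4, sign kept]
  = (28/93)    [307 ≡ 28 mod 93]
  = (7/93)    [93 ≡ 5 mod 8 ⇒ (2/93)^2 = +1]
  = (93/7)    [QR: 93 ≡ 1 mod 4, sign kept]
  = (2/7)    [93 ≡ 2 mod 7]
  = (1/7)    [7 ≡ 7 mod 8 ⇒ (2/7) = +1]
  = 1    [(1/7) = 1]
(-493/307) = 1, and 307 is prime, so -493 is a quadratic residue mod 307.

yes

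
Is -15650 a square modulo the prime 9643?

no

(-15650/9643)
  = (3636/9643)    [-15650 ≡ 3636 mod 9643]
  = (909/9643)    [9643 ≡ 3 mod 8 ⇒ (2/9643)^2 = +1]
  = (9643/909)    [QR: 909 ≡ 1 mod 4, sign kept]
  = (553/909)    [9643 ≡ 553 mod 909]
  = (909/553)    [QR: 553 ≡ 1 mod 4, sign kept]
  = (356/553)    [909 ≡ 356 mod 553]
  = (89/553)    [553 ≡ 1 mod 8 ⇒ (2/553)^2 = +1]
  = (553/89)    [QR: 89 ≡ 1 mod 4, sign kept]
  = (19/89)    [553 ≡ 19 mod 89]
  = (89/19)    [QR: 89 ≡ 1 mod 4, sign kept]
  = (13/19)    [89 ≡ 13 mod 19]
  = (19/13)    [QR: 13 ≡ 1 mod 4, sign kept]
  = (6/13)    [19 ≡ 6 mod 13]
  = -(3/13)    [13 ≡ 5 mod 8 ⇒ (2/13) = -1]
  = -(13/3)    [QR: 13 ≡ 1 mod 4, sign kept]
  = -(1/3)    [13 ≡ 1 mod 3]
  = -1    [(1/3) = 1]
(-15650/9643) = -1, and 9643 is prime, so -15650 is not a quadratic residue mod 9643.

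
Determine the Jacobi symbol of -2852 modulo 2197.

(-2852 / 2197)
  = (1542 / 2197)    [-2852 ≡ 1542 mod 2197]
  = -(771 / 2197)    [2197 ≡ 5 mod 8 ⇒ (2 / 2197) = -1]
  = -(2197 / 771)    [QR: 2197 ≡ 1 mod 4, sign kept]
  = -(655 / 771)    [2197 ≡ 655 mod 771]
  = (771 / 655)    [QR: both ≡ 3 mod 4, sign flips]
  = (116 / 655)    [771 ≡ 116 mod 655]
  = (29 / 655)    [655 ≡ 7 mod 8 ⇒ (2 / 655)^2 = +1]
  = (655 / 29)    [QR: 29 ≡ 1 mod 4, sign kept]
  = (17 / 29)    [655 ≡ 17 mod 29]
  = (29 / 17)    [QR: 17 ≡ 1 mod 4, sign kept]
  = (12 / 17)    [29 ≡ 12 mod 17]
  = (3 / 17)    [17 ≡ 1 mod 8 ⇒ (2 / 17)^2 = +1]
  = (17 / 3)    [QR: 17 ≡ 1 mod 4, sign kept]
  = (2 / 3)    [17 ≡ 2 mod 3]
  = -(1 / 3)    [3 ≡ 3 mod 8 ⇒ (2 / 3) = -1]
  = -1    [(1 / 3) = 1]

-1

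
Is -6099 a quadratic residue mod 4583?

no

Reduce the numerator: -6099 ≡ 3067 (mod 4583), so (-6099|4583) = (3067|4583).
Both 3067 ≡ 3 and 4583 ≡ 3 (mod 4), so reciprocity gives (3067|4583) = -(4583|3067). Reduce: 4583 ≡ 1516 (mod 3067). Now have -(1516|3067).
Factor out 2: 1516 = 2^2·379. Since 3067 ≡ 3 (mod 8), (2|3067) = -1, and (2|3067)^2 = +1. Now have -(379|3067).
Both 379 ≡ 3 and 3067 ≡ 3 (mod 4), so reciprocity gives (379|3067) = -(3067|379). Reduce: 3067 ≡ 35 (mod 379). Now have (35|379).
Both 35 ≡ 3 and 379 ≡ 3 (mod 4), so reciprocity gives (35|379) = -(379|35). Reduce: 379 ≡ 29 (mod 35). Now have -(29|35).
29 ≡ 1 (mod 4), so quadratic reciprocity gives (29|35) = (35|29). Reduce: 35 ≡ 6 (mod 29). Now have -(6|29).
Factor out 2: 6 = 2·3. Since 29 ≡ 5 (mod 8), (2|29) = -1. Now have (3|29).
29 ≡ 1 (mod 4), so quadratic reciprocity gives (3|29) = (29|3). Reduce: 29 ≡ 2 (mod 3). Now have (2|3).
Factor out 2: 2 = 2. Since 3 ≡ 3 (mod 8), (2|3) = -1. Now have -(1|3).
(1|3) = 1. Collecting the sign factors: -1.
(-6099|4583) = -1, and 4583 is prime, so -6099 is not a quadratic residue mod 4583.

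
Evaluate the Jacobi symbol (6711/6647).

Reduce the numerator: 6711 ≡ 64 (mod 6647), so (6711/6647) = (64/6647).
Factor out 2: 64 = 2^6. Since 6647 ≡ 7 (mod 8), (2/6647) = +1, and (2/6647)^6 = +1. Now have (1/6647).
(1/6647) = 1. Collecting the sign factors: 1.

1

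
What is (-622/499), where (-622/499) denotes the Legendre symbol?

Reduce the numerator: -622 ≡ 376 (mod 499), so (-622/499) = (376/499).
Factor out 2: 376 = 2^3·47. Since 499 ≡ 3 (mod 8), (2/499) = -1, and (2/499)^3 = -1. Now have -(47/499).
Both 47 ≡ 3 and 499 ≡ 3 (mod 4), so reciprocity gives (47/499) = -(499/47). Reduce: 499 ≡ 29 (mod 47). Now have (29/47).
29 ≡ 1 (mod 4), so quadratic reciprocity gives (29/47) = (47/29). Reduce: 47 ≡ 18 (mod 29). Now have (18/29).
Factor out 2: 18 = 2·9. Since 29 ≡ 5 (mod 8), (2/29) = -1. Now have -(9/29).
9 ≡ 1 (mod 4), so quadratic reciprocity gives (9/29) = (29/9). Reduce: 29 ≡ 2 (mod 9). Now have -(2/9).
Factor out 2: 2 = 2. Since 9 ≡ 1 (mod 8), (2/9) = +1. Now have -(1/9).
(1/9) = 1. Collecting the sign factors: -1.

-1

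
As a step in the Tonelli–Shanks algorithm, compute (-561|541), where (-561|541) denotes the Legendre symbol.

(-561|541)
  = (561|541)    [541 ≡ 1 mod 4 ⇒ (-1|541) = +1]
  = (20|541)    [561 ≡ 20 mod 541]
  = (5|541)    [541 ≡ 5 mod 8 ⇒ (2|541)^2 = +1]
  = (541|5)    [QR: 5 ≡ 1 mod 4, sign kept]
  = (1|5)    [541 ≡ 1 mod 5]
  = 1    [(1|5) = 1]

1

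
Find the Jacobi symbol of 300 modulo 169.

Reduce the numerator: 300 ≡ 131 (mod 169), so (300 / 169) = (131 / 169).
169 ≡ 1 (mod 4), so quadratic reciprocity gives (131 / 169) = (169 / 131). Reduce: 169 ≡ 38 (mod 131). Now have (38 / 131).
Factor out 2: 38 = 2·19. Since 131 ≡ 3 (mod 8), (2 / 131) = -1. Now have -(19 / 131).
Both 19 ≡ 3 and 131 ≡ 3 (mod 4), so reciprocity gives (19 / 131) = -(131 / 19). Reduce: 131 ≡ 17 (mod 19). Now have (17 / 19).
17 ≡ 1 (mod 4), so quadratic reciprocity gives (17 / 19) = (19 / 17). Reduce: 19 ≡ 2 (mod 17). Now have (2 / 17).
Factor out 2: 2 = 2. Since 17 ≡ 1 (mod 8), (2 / 17) = +1. Now have (1 / 17).
(1 / 17) = 1. Collecting the sign factors: 1.

1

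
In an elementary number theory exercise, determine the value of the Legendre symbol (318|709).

(318|709)
  = -(159|709)    [709 ≡ 5 mod 8 ⇒ (2|709) = -1]
  = -(709|159)    [QR: 709 ≡ 1 mod 4, sign kept]
  = -(73|159)    [709 ≡ 73 mod 159]
  = -(159|73)    [QR: 73 ≡ 1 mod 4, sign kept]
  = -(13|73)    [159 ≡ 13 mod 73]
  = -(73|13)    [QR: 13 ≡ 1 mod 4, sign kept]
  = -(8|13)    [73 ≡ 8 mod 13]
  = (1|13)    [13 ≡ 5 mod 8 ⇒ (2|13)^3 = -1]
  = 1    [(1|13) = 1]

1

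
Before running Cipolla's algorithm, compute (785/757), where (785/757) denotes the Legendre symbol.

1

Reduce the numerator: 785 ≡ 28 (mod 757), so (785/757) = (28/757).
Factor out 2: 28 = 2^2·7. Since 757 ≡ 5 (mod 8), (2/757) = -1, and (2/757)^2 = +1. Now have (7/757).
757 ≡ 1 (mod 4), so quadratic reciprocity gives (7/757) = (757/7). Reduce: 757 ≡ 1 (mod 7). Now have (1/7).
(1/7) = 1. Collecting the sign factors: 1.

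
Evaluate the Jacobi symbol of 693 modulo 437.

1

Reduce the numerator: 693 ≡ 256 (mod 437), so (693/437) = (256/437).
Factor out 2: 256 = 2^8. Since 437 ≡ 5 (mod 8), (2/437) = -1, and (2/437)^8 = +1. Now have (1/437).
(1/437) = 1. Collecting the sign factors: 1.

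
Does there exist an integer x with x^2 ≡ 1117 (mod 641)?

no

Reduce the numerator: 1117 ≡ 476 (mod 641), so (1117/641) = (476/641).
Factor out 2: 476 = 2^2·119. Since 641 ≡ 1 (mod 8), (2/641) = +1, and (2/641)^2 = +1. Now have (119/641).
641 ≡ 1 (mod 4), so quadratic reciprocity gives (119/641) = (641/119). Reduce: 641 ≡ 46 (mod 119). Now have (46/119).
Factor out 2: 46 = 2·23. Since 119 ≡ 7 (mod 8), (2/119) = +1. Now have (23/119).
Both 23 ≡ 3 and 119 ≡ 3 (mod 4), so reciprocity gives (23/119) = -(119/23). Reduce: 119 ≡ 4 (mod 23). Now have -(4/23).
Factor out 2: 4 = 2^2. Since 23 ≡ 7 (mod 8), (2/23) = +1, and (2/23)^2 = +1. Now have -(1/23).
(1/23) = 1. Collecting the sign factors: -1.
The Legendre symbol is -1, so x^2 ≡ 1117 (mod 641) has no solution.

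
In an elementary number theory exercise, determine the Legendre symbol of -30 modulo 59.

1

Pull out -1: (-30 / 59) = (-1 / 59)·(30 / 59). Since 59 ≡ 3 (mod 4), (-1 / 59) = -1. Now have -(30 / 59).
Factor out 2: 30 = 2·15. Since 59 ≡ 3 (mod 8), (2 / 59) = -1. Now have (15 / 59).
Both 15 ≡ 3 and 59 ≡ 3 (mod 4), so reciprocity gives (15 / 59) = -(59 / 15). Reduce: 59 ≡ 14 (mod 15). Now have -(14 / 15).
Factor out 2: 14 = 2·7. Since 15 ≡ 7 (mod 8), (2 / 15) = +1. Now have -(7 / 15).
Both 7 ≡ 3 and 15 ≡ 3 (mod 4), so reciprocity gives (7 / 15) = -(15 / 7). Reduce: 15 ≡ 1 (mod 7). Now have (1 / 7).
(1 / 7) = 1. Collecting the sign factors: 1.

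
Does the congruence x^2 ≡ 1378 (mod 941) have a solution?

yes

(1378|941)
  = (437|941)    [1378 ≡ 437 mod 941]
  = (941|437)    [QR: 437 ≡ 1 mod 4, sign kept]
  = (67|437)    [941 ≡ 67 mod 437]
  = (437|67)    [QR: 437 ≡ 1 mod 4, sign kept]
  = (35|67)    [437 ≡ 35 mod 67]
  = -(67|35)    [QR: both ≡ 3 mod 4, sign flips]
  = -(32|35)    [67 ≡ 32 mod 35]
  = (1|35)    [35 ≡ 3 mod 8 ⇒ (2|35)^5 = -1]
  = 1    [(1|35) = 1]
(1378|941) = 1, and 941 is prime, so 1378 is a quadratic residue mod 941.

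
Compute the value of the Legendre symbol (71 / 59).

1

Reduce the numerator: 71 ≡ 12 (mod 59), so (71 / 59) = (12 / 59).
Factor out 2: 12 = 2^2·3. Since 59 ≡ 3 (mod 8), (2 / 59) = -1, and (2 / 59)^2 = +1. Now have (3 / 59).
Both 3 ≡ 3 and 59 ≡ 3 (mod 4), so reciprocity gives (3 / 59) = -(59 / 3). Reduce: 59 ≡ 2 (mod 3). Now have -(2 / 3).
Factor out 2: 2 = 2. Since 3 ≡ 3 (mod 8), (2 / 3) = -1. Now have (1 / 3).
(1 / 3) = 1. Collecting the sign factors: 1.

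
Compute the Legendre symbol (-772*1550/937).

By multiplicativity, (-772·1550/937) = (-772/937)·(1550/937).
First factor (-772/937):
(-772/937)
  = (165/937)    [-772 ≡ 165 mod 937]
  = (937/165)    [QR: 165 ≡ 1 mod 4, sign kept]
  = (112/165)    [937 ≡ 112 mod 165]
  = (7/165)    [165 ≡ 5 mod 8 ⇒ (2/165)^4 = +1]
  = (165/7)    [QR: 165 ≡ 1 mod 4, sign kept]
  = (4/7)    [165 ≡ 4 mod 7]
  = (1/7)    [7 ≡ 7 mod 8 ⇒ (2/7)^2 = +1]
  = 1    [(1/7) = 1]
Second factor (1550/937):
(1550/937)
  = (613/937)    [1550 ≡ 613 mod 937]
  = (937/613)    [QR: 613 ≡ 1 mod 4, sign kept]
  = (324/613)    [937 ≡ 324 mod 613]
  = (81/613)    [613 ≡ 5 mod 8 ⇒ (2/613)^2 = +1]
  = (613/81)    [QR: 81 ≡ 1 mod 4, sign kept]
  = (46/81)    [613 ≡ 46 mod 81]
  = (23/81)    [81 ≡ 1 mod 8 ⇒ (2/81) = +1]
  = (81/23)    [QR: 81 ≡ 1 mod 4, sign kept]
  = (12/23)    [81 ≡ 12 mod 23]
  = (3/23)    [23 ≡ 7 mod 8 ⇒ (2/23)^2 = +1]
  = -(23/3)    [QR: both ≡ 3 mod 4, sign flips]
  = -(2/3)    [23 ≡ 2 mod 3]
  = (1/3)    [3 ≡ 3 mod 8 ⇒ (2/3) = -1]
  = 1    [(1/3) = 1]
Product: (1)·(1) = 1.

1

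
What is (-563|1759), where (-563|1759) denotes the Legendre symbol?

(-563|1759)
  = (1196|1759)    [-563 ≡ 1196 mod 1759]
  = (299|1759)    [1759 ≡ 7 mod 8 ⇒ (2|1759)^2 = +1]
  = -(1759|299)    [QR: both ≡ 3 mod 4, sign flips]
  = -(264|299)    [1759 ≡ 264 mod 299]
  = (33|299)    [299 ≡ 3 mod 8 ⇒ (2|299)^3 = -1]
  = (299|33)    [QR: 33 ≡ 1 mod 4, sign kept]
  = (2|33)    [299 ≡ 2 mod 33]
  = (1|33)    [33 ≡ 1 mod 8 ⇒ (2|33) = +1]
  = 1    [(1|33) = 1]

1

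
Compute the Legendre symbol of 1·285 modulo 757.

-1

By multiplicativity, (1·285/757) = (1/757)·(285/757).
First factor (1/757):
(1/757) = 1. Collecting the sign factors: 1.
Second factor (285/757):
285 ≡ 1 (mod 4), so quadratic reciprocity gives (285/757) = (757/285). Reduce: 757 ≡ 187 (mod 285). Now have (187/285).
285 ≡ 1 (mod 4), so quadratic reciprocity gives (187/285) = (285/187). Reduce: 285 ≡ 98 (mod 187). Now have (98/187).
Factor out 2: 98 = 2·49. Since 187 ≡ 3 (mod 8), (2/187) = -1. Now have -(49/187).
49 ≡ 1 (mod 4), so quadratic reciprocity gives (49/187) = (187/49). Reduce: 187 ≡ 40 (mod 49). Now have -(40/49).
Factor out 2: 40 = 2^3·5. Since 49 ≡ 1 (mod 8), (2/49) = +1, and (2/49)^3 = +1. Now have -(5/49).
5 ≡ 1 (mod 4), so quadratic reciprocity gives (5/49) = (49/5). Reduce: 49 ≡ 4 (mod 5). Now have -(4/5).
Factor out 2: 4 = 2^2. Since 5 ≡ 5 (mod 8), (2/5) = -1, and (2/5)^2 = +1. Now have -(1/5).
(1/5) = 1. Collecting the sign factors: -1.
Product: (1)·(-1) = -1.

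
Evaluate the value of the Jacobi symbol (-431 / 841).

(-431 / 841)
  = (431 / 841)    [841 ≡ 1 mod 4 ⇒ (-1 / 841) = +1]
  = (841 / 431)    [QR: 841 ≡ 1 mod 4, sign kept]
  = (410 / 431)    [841 ≡ 410 mod 431]
  = (205 / 431)    [431 ≡ 7 mod 8 ⇒ (2 / 431) = +1]
  = (431 / 205)    [QR: 205 ≡ 1 mod 4, sign kept]
  = (21 / 205)    [431 ≡ 21 mod 205]
  = (205 / 21)    [QR: 21 ≡ 1 mod 4, sign kept]
  = (16 / 21)    [205 ≡ 16 mod 21]
  = (1 / 21)    [21 ≡ 5 mod 8 ⇒ (2 / 21)^4 = +1]
  = 1    [(1 / 21) = 1]

1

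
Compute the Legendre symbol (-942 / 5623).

-1

Pull out -1: (-942 / 5623) = (-1 / 5623)·(942 / 5623). Since 5623 ≡ 3 (mod 4), (-1 / 5623) = -1. Now have -(942 / 5623).
Factor out 2: 942 = 2·471. Since 5623 ≡ 7 (mod 8), (2 / 5623) = +1. Now have -(471 / 5623).
Both 471 ≡ 3 and 5623 ≡ 3 (mod 4), so reciprocity gives (471 / 5623) = -(5623 / 471). Reduce: 5623 ≡ 442 (mod 471). Now have (442 / 471).
Factor out 2: 442 = 2·221. Since 471 ≡ 7 (mod 8), (2 / 471) = +1. Now have (221 / 471).
221 ≡ 1 (mod 4), so quadratic reciprocity gives (221 / 471) = (471 / 221). Reduce: 471 ≡ 29 (mod 221). Now have (29 / 221).
29 ≡ 1 (mod 4), so quadratic reciprocity gives (29 / 221) = (221 / 29). Reduce: 221 ≡ 18 (mod 29). Now have (18 / 29).
Factor out 2: 18 = 2·9. Since 29 ≡ 5 (mod 8), (2 / 29) = -1. Now have -(9 / 29).
9 ≡ 1 (mod 4), so quadratic reciprocity gives (9 / 29) = (29 / 9). Reduce: 29 ≡ 2 (mod 9). Now have -(2 / 9).
Factor out 2: 2 = 2. Since 9 ≡ 1 (mod 8), (2 / 9) = +1. Now have -(1 / 9).
(1 / 9) = 1. Collecting the sign factors: -1.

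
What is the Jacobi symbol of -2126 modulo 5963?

Pull out -1: (-2126 / 5963) = (-1 / 5963)·(2126 / 5963). Since 5963 ≡ 3 (mod 4), (-1 / 5963) = -1. Now have -(2126 / 5963).
Factor out 2: 2126 = 2·1063. Since 5963 ≡ 3 (mod 8), (2 / 5963) = -1. Now have (1063 / 5963).
Both 1063 ≡ 3 and 5963 ≡ 3 (mod 4), so reciprocity gives (1063 / 5963) = -(5963 / 1063). Reduce: 5963 ≡ 648 (mod 1063). Now have -(648 / 1063).
Factor out 2: 648 = 2^3·81. Since 1063 ≡ 7 (mod 8), (2 / 1063) = +1, and (2 / 1063)^3 = +1. Now have -(81 / 1063).
81 ≡ 1 (mod 4), so quadratic reciprocity gives (81 / 1063) = (1063 / 81). Reduce: 1063 ≡ 10 (mod 81). Now have -(10 / 81).
Factor out 2: 10 = 2·5. Since 81 ≡ 1 (mod 8), (2 / 81) = +1. Now have -(5 / 81).
5 ≡ 1 (mod 4), so quadratic reciprocity gives (5 / 81) = (81 / 5). Reduce: 81 ≡ 1 (mod 5). Now have -(1 / 5).
(1 / 5) = 1. Collecting the sign factors: -1.

-1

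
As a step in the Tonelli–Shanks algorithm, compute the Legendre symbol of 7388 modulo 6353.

1

Reduce the numerator: 7388 ≡ 1035 (mod 6353), so (7388/6353) = (1035/6353).
6353 ≡ 1 (mod 4), so quadratic reciprocity gives (1035/6353) = (6353/1035). Reduce: 6353 ≡ 143 (mod 1035). Now have (143/1035).
Both 143 ≡ 3 and 1035 ≡ 3 (mod 4), so reciprocity gives (143/1035) = -(1035/143). Reduce: 1035 ≡ 34 (mod 143). Now have -(34/143).
Factor out 2: 34 = 2·17. Since 143 ≡ 7 (mod 8), (2/143) = +1. Now have -(17/143).
17 ≡ 1 (mod 4), so quadratic reciprocity gives (17/143) = (143/17). Reduce: 143 ≡ 7 (mod 17). Now have -(7/17).
17 ≡ 1 (mod 4), so quadratic reciprocity gives (7/17) = (17/7). Reduce: 17 ≡ 3 (mod 7). Now have -(3/7).
Both 3 ≡ 3 and 7 ≡ 3 (mod 4), so reciprocity gives (3/7) = -(7/3). Reduce: 7 ≡ 1 (mod 3). Now have (1/3).
(1/3) = 1. Collecting the sign factors: 1.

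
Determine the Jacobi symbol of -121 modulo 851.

Reduce the numerator: -121 ≡ 730 (mod 851), so (-121/851) = (730/851).
Factor out 2: 730 = 2·365. Since 851 ≡ 3 (mod 8), (2/851) = -1. Now have -(365/851).
365 ≡ 1 (mod 4), so quadratic reciprocity gives (365/851) = (851/365). Reduce: 851 ≡ 121 (mod 365). Now have -(121/365).
121 ≡ 1 (mod 4), so quadratic reciprocity gives (121/365) = (365/121). Reduce: 365 ≡ 2 (mod 121). Now have -(2/121).
Factor out 2: 2 = 2. Since 121 ≡ 1 (mod 8), (2/121) = +1. Now have -(1/121).
(1/121) = 1. Collecting the sign factors: -1.

-1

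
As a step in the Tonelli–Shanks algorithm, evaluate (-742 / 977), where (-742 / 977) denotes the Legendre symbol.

-1

(-742 / 977)
  = (235 / 977)    [-742 ≡ 235 mod 977]
  = (977 / 235)    [QR: 977 ≡ 1 mod 4, sign kept]
  = (37 / 235)    [977 ≡ 37 mod 235]
  = (235 / 37)    [QR: 37 ≡ 1 mod 4, sign kept]
  = (13 / 37)    [235 ≡ 13 mod 37]
  = (37 / 13)    [QR: 13 ≡ 1 mod 4, sign kept]
  = (11 / 13)    [37 ≡ 11 mod 13]
  = (13 / 11)    [QR: 13 ≡ 1 mod 4, sign kept]
  = (2 / 11)    [13 ≡ 2 mod 11]
  = -(1 / 11)    [11 ≡ 3 mod 8 ⇒ (2 / 11) = -1]
  = -1    [(1 / 11) = 1]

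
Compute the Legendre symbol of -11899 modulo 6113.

Pull out -1: (-11899/6113) = (-1/6113)·(11899/6113). Since 6113 ≡ 1 (mod 4), (-1/6113) = +1. Now have (11899/6113).
Reduce the numerator: 11899 ≡ 5786 (mod 6113), so (11899/6113) = (5786/6113).
Factor out 2: 5786 = 2·2893. Since 6113 ≡ 1 (mod 8), (2/6113) = +1. Now have (2893/6113).
2893 ≡ 1 (mod 4), so quadratic reciprocity gives (2893/6113) = (6113/2893). Reduce: 6113 ≡ 327 (mod 2893). Now have (327/2893).
2893 ≡ 1 (mod 4), so quadratic reciprocity gives (327/2893) = (2893/327). Reduce: 2893 ≡ 277 (mod 327). Now have (277/327).
277 ≡ 1 (mod 4), so quadratic reciprocity gives (277/327) = (327/277). Reduce: 327 ≡ 50 (mod 277). Now have (50/277).
Factor out 2: 50 = 2·25. Since 277 ≡ 5 (mod 8), (2/277) = -1. Now have -(25/277).
25 ≡ 1 (mod 4), so quadratic reciprocity gives (25/277) = (277/25). Reduce: 277 ≡ 2 (mod 25). Now have -(2/25).
Factor out 2: 2 = 2. Since 25 ≡ 1 (mod 8), (2/25) = +1. Now have -(1/25).
(1/25) = 1. Collecting the sign factors: -1.

-1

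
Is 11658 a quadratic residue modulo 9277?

(11658/9277)
  = (2381/9277)    [11658 ≡ 2381 mod 9277]
  = (9277/2381)    [QR: 2381 ≡ 1 mod 4, sign kept]
  = (2134/2381)    [9277 ≡ 2134 mod 2381]
  = -(1067/2381)    [2381 ≡ 5 mod 8 ⇒ (2/2381) = -1]
  = -(2381/1067)    [QR: 2381 ≡ 1 mod 4, sign kept]
  = -(247/1067)    [2381 ≡ 247 mod 1067]
  = (1067/247)    [QR: both ≡ 3 mod 4, sign flips]
  = (79/247)    [1067 ≡ 79 mod 247]
  = -(247/79)    [QR: both ≡ 3 mod 4, sign flips]
  = -(10/79)    [247 ≡ 10 mod 79]
  = -(5/79)    [79 ≡ 7 mod 8 ⇒ (2/79) = +1]
  = -(79/5)    [QR: 5 ≡ 1 mod 4, sign kept]
  = -(4/5)    [79 ≡ 4 mod 5]
  = -(1/5)    [5 ≡ 5 mod 8 ⇒ (2/5)^2 = +1]
  = -1    [(1/5) = 1]
The Legendre symbol is -1, so x^2 ≡ 11658 (mod 9277) has no solution.

no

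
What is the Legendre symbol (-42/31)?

(-42/31)
  = (20/31)    [-42 ≡ 20 mod 31]
  = (5/31)    [31 ≡ 7 mod 8 ⇒ (2/31)^2 = +1]
  = (31/5)    [QR: 5 ≡ 1 mod 4, sign kept]
  = (1/5)    [31 ≡ 1 mod 5]
  = 1    [(1/5) = 1]

1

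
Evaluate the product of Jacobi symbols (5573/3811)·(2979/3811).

1

By multiplicativity, (5573·2979/3811) = (5573/3811)·(2979/3811).
First factor (5573/3811):
(5573/3811)
  = (1762/3811)    [5573 ≡ 1762 mod 3811]
  = -(881/3811)    [3811 ≡ 3 mod 8 ⇒ (2/3811) = -1]
  = -(3811/881)    [QR: 881 ≡ 1 mod 4, sign kept]
  = -(287/881)    [3811 ≡ 287 mod 881]
  = -(881/287)    [QR: 881 ≡ 1 mod 4, sign kept]
  = -(20/287)    [881 ≡ 20 mod 287]
  = -(5/287)    [287 ≡ 7 mod 8 ⇒ (2/287)^2 = +1]
  = -(287/5)    [QR: 5 ≡ 1 mod 4, sign kept]
  = -(2/5)    [287 ≡ 2 mod 5]
  = (1/5)    [5 ≡ 5 mod 8 ⇒ (2/5) = -1]
  = 1    [(1/5) = 1]
Second factor (2979/3811):
(2979/3811)
  = -(3811/2979)    [QR: both ≡ 3 mod 4, sign flips]
  = -(832/2979)    [3811 ≡ 832 mod 2979]
  = -(13/2979)    [2979 ≡ 3 mod 8 ⇒ (2/2979)^6 = +1]
  = -(2979/13)    [QR: 13 ≡ 1 mod 4, sign kept]
  = -(2/13)    [2979 ≡ 2 mod 13]
  = (1/13)    [13 ≡ 5 mod 8 ⇒ (2/13) = -1]
  = 1    [(1/13) = 1]
Product: (1)·(1) = 1.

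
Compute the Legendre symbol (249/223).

-1

Reduce the numerator: 249 ≡ 26 (mod 223), so (249/223) = (26/223).
Factor out 2: 26 = 2·13. Since 223 ≡ 7 (mod 8), (2/223) = +1. Now have (13/223).
13 ≡ 1 (mod 4), so quadratic reciprocity gives (13/223) = (223/13). Reduce: 223 ≡ 2 (mod 13). Now have (2/13).
Factor out 2: 2 = 2. Since 13 ≡ 5 (mod 8), (2/13) = -1. Now have -(1/13).
(1/13) = 1. Collecting the sign factors: -1.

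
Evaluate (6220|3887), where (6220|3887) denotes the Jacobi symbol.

-1

Reduce the numerator: 6220 ≡ 2333 (mod 3887), so (6220|3887) = (2333|3887).
2333 ≡ 1 (mod 4), so quadratic reciprocity gives (2333|3887) = (3887|2333). Reduce: 3887 ≡ 1554 (mod 2333). Now have (1554|2333).
Factor out 2: 1554 = 2·777. Since 2333 ≡ 5 (mod 8), (2|2333) = -1. Now have -(777|2333).
777 ≡ 1 (mod 4), so quadratic reciprocity gives (777|2333) = (2333|777). Reduce: 2333 ≡ 2 (mod 777). Now have -(2|777).
Factor out 2: 2 = 2. Since 777 ≡ 1 (mod 8), (2|777) = +1. Now have -(1|777).
(1|777) = 1. Collecting the sign factors: -1.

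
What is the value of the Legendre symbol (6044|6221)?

-1

(6044|6221)
  = (1511|6221)    [6221 ≡ 5 mod 8 ⇒ (2|6221)^2 = +1]
  = (6221|1511)    [QR: 6221 ≡ 1 mod 4, sign kept]
  = (177|1511)    [6221 ≡ 177 mod 1511]
  = (1511|177)    [QR: 177 ≡ 1 mod 4, sign kept]
  = (95|177)    [1511 ≡ 95 mod 177]
  = (177|95)    [QR: 177 ≡ 1 mod 4, sign kept]
  = (82|95)    [177 ≡ 82 mod 95]
  = (41|95)    [95 ≡ 7 mod 8 ⇒ (2|95) = +1]
  = (95|41)    [QR: 41 ≡ 1 mod 4, sign kept]
  = (13|41)    [95 ≡ 13 mod 41]
  = (41|13)    [QR: 13 ≡ 1 mod 4, sign kept]
  = (2|13)    [41 ≡ 2 mod 13]
  = -(1|13)    [13 ≡ 5 mod 8 ⇒ (2|13) = -1]
  = -1    [(1|13) = 1]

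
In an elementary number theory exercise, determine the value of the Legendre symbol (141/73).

-1

Reduce the numerator: 141 ≡ 68 (mod 73), so (141/73) = (68/73).
Factor out 2: 68 = 2^2·17. Since 73 ≡ 1 (mod 8), (2/73) = +1, and (2/73)^2 = +1. Now have (17/73).
17 ≡ 1 (mod 4), so quadratic reciprocity gives (17/73) = (73/17). Reduce: 73 ≡ 5 (mod 17). Now have (5/17).
5 ≡ 1 (mod 4), so quadratic reciprocity gives (5/17) = (17/5). Reduce: 17 ≡ 2 (mod 5). Now have (2/5).
Factor out 2: 2 = 2. Since 5 ≡ 5 (mod 8), (2/5) = -1. Now have -(1/5).
(1/5) = 1. Collecting the sign factors: -1.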